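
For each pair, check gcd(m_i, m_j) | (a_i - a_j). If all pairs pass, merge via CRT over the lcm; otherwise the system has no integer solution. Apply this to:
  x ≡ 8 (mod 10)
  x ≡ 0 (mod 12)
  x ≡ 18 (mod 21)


Moduli 10, 12, 21 are not pairwise coprime, so CRT works modulo lcm(m_i) when all pairwise compatibility conditions hold.
Pairwise compatibility: gcd(m_i, m_j) must divide a_i - a_j for every pair.
Merge one congruence at a time:
  Start: x ≡ 8 (mod 10).
  Combine with x ≡ 0 (mod 12): gcd(10, 12) = 2; 0 - 8 = -8, which IS divisible by 2, so compatible.
    Write x = 8 + 10·t and substitute into x ≡ 0 (mod 12): 10·t ≡ 0 − 8 = -8 (mod 12).
    Divide the congruence (and modulus) by g = 2: 5·t ≡ -4 (mod 6).
    Reduce coefficients mod 6: 5·t ≡ 2 (mod 6).
    The inverse of 5 mod 6 is 5 (since 5·5 = 25 = 4·6 + 1), so t ≡ 5·2 = 10 ≡ 4 (mod 6).
    Then x = 8 + 10·4 = 48, valid modulo lcm(10, 12) = 60: x ≡ 48 (mod 60).
  Combine with x ≡ 18 (mod 21): gcd(60, 21) = 3; 18 - 48 = -30, which IS divisible by 3, so compatible.
    Write x = 48 + 60·t and substitute into x ≡ 18 (mod 21): 60·t ≡ 18 − 48 = -30 (mod 21).
    Divide the congruence (and modulus) by g = 3: 20·t ≡ -10 (mod 7).
    Reduce coefficients mod 7: 6·t ≡ 4 (mod 7).
    The inverse of 6 mod 7 is 6 (since 6·6 = 36 = 5·7 + 1), so t ≡ 6·4 = 24 ≡ 3 (mod 7).
    Then x = 48 + 60·3 = 228, valid modulo lcm(60, 21) = 420: x ≡ 228 (mod 420).
Verify: 228 mod 10 = 8, 228 mod 12 = 0, 228 mod 21 = 18.

x ≡ 228 (mod 420).


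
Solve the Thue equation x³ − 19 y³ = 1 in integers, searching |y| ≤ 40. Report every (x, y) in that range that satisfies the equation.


The equation is x³ - 19y³ = 1. For fixed y, x³ = 19·y³ + 1, so a solution requires the RHS to be a perfect cube.
Strategy: iterate y from -40 to 40, compute RHS = 19·y³ + 1, and check whether it is a (positive or negative) perfect cube.
Check small values of y:
  y = 0: RHS = 1 = (1)³ ⇒ x = 1 works.
  y = 1: RHS = 20 is not a perfect cube.
  y = -1: RHS = -18 is not a perfect cube.
  y = 2: RHS = 153 is not a perfect cube.
  y = -2: RHS = -151 is not a perfect cube.
  y = 3: RHS = 514 is not a perfect cube.
  y = -3: RHS = -512 = (-8)³ ⇒ x = -8 works.
Continuing the search up to |y| = 40 finds no further solutions beyond those listed.
Collected solutions: (1, 0), (-8, -3).

Solutions (with |y| ≤ 40): (1, 0), (-8, -3).


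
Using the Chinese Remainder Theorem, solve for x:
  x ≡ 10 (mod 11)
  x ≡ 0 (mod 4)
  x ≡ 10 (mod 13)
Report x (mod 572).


Moduli 11, 4, 13 are pairwise coprime; by CRT there is a unique solution modulo M = 11 · 4 · 13 = 572.
Solve pairwise, accumulating the modulus:
  Start with x ≡ 10 (mod 11).
  Combine with x ≡ 0 (mod 4): since gcd(11, 4) = 1, we get a unique residue mod 44.
    Write x = 10 + 11·t and substitute into x ≡ 0 (mod 4): 11·t ≡ 0 − 10 = -10 (mod 4).
    Reduce coefficients mod 4: 3·t ≡ 2 (mod 4).
    The inverse of 3 mod 4 is 3 (since 3·3 = 9 = 2·4 + 1), so t ≡ 3·2 = 6 ≡ 2 (mod 4).
    Then x = 10 + 11·2 = 32, valid modulo lcm(11, 4) = 44: x ≡ 32 (mod 44).
  Combine with x ≡ 10 (mod 13): since gcd(44, 13) = 1, we get a unique residue mod 572.
    Write x = 32 + 44·t and substitute into x ≡ 10 (mod 13): 44·t ≡ 10 − 32 = -22 (mod 13).
    Reduce coefficients mod 13: 5·t ≡ 4 (mod 13).
    The inverse of 5 mod 13 is 8 (since 5·8 = 40 = 3·13 + 1), so t ≡ 8·4 = 32 ≡ 6 (mod 13).
    Then x = 32 + 44·6 = 296, valid modulo lcm(44, 13) = 572: x ≡ 296 (mod 572).
Verify: 296 mod 11 = 10 ✓, 296 mod 4 = 0 ✓, 296 mod 13 = 10 ✓.

x ≡ 296 (mod 572).


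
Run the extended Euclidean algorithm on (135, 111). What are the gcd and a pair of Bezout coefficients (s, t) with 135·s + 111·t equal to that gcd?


Euclidean algorithm on (135, 111) — divide until remainder is 0:
  135 = 1 · 111 + 24
  111 = 4 · 24 + 15
  24 = 1 · 15 + 9
  15 = 1 · 9 + 6
  9 = 1 · 6 + 3
  6 = 2 · 3 + 0
gcd(135, 111) = 3.
Track Bezout coefficients alongside the remainders: start with r₀ = 135 = a·1 + b·0 (s = 1, t = 0) and r₁ = 111 = a·0 + b·1 (s = 0, t = 1); each new remainder r_{k+1} = r_{k-1} − q_k·r_k inherits s_{k+1} = s_{k-1} − q_k·s_k, t_{k+1} = t_{k-1} − q_k·t_k, so r_k = a·s_k + b·t_k at every step:
  q = 1: r = 24, s = 1 − 1·0 = 1, t = 0 − 1·1 = -1  (check: 135·1 + 111·(-1) = 24)
  q = 4: r = 15, s = 0 − 4·1 = -4, t = 1 − 4·(-1) = 5  (check: 135·(-4) + 111·5 = 15)
  q = 1: r = 9, s = 1 − 1·(-4) = 5, t = -1 − 1·5 = -6  (check: 135·5 + 111·(-6) = 9)
  q = 1: r = 6, s = -4 − 1·5 = -9, t = 5 − 1·(-6) = 11  (check: 135·(-9) + 111·11 = 6)
  q = 1: r = 3, s = 5 − 1·(-9) = 14, t = -6 − 1·11 = -17  (check: 135·14 + 111·(-17) = 3)
The row with r = 3 (the gcd) gives the Bezout coefficients s = 14, t = -17.
Result: 135 · (14) + 111 · (-17) = 3.

gcd(135, 111) = 3; s = 14, t = -17 (check: 135·14 + 111·(-17) = 3).


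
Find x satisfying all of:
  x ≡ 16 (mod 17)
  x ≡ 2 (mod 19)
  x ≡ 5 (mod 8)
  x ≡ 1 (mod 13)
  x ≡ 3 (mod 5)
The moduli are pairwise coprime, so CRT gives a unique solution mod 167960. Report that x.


Product of moduli M = 17 · 19 · 8 · 13 · 5 = 167960.
Merge one congruence at a time:
  Start: x ≡ 16 (mod 17).
  Combine with x ≡ 2 (mod 19); new modulus lcm = 323.
    Write x = 16 + 17·t and substitute into x ≡ 2 (mod 19): 17·t ≡ 2 − 16 = -14 (mod 19).
    Reduce coefficients mod 19: 17·t ≡ 5 (mod 19).
    The inverse of 17 mod 19 is 9 (since 17·9 = 153 = 8·19 + 1), so t ≡ 9·5 = 45 ≡ 7 (mod 19).
    Then x = 16 + 17·7 = 135, valid modulo lcm(17, 19) = 323: x ≡ 135 (mod 323).
  Combine with x ≡ 5 (mod 8); new modulus lcm = 2584.
    Write x = 135 + 323·t and substitute into x ≡ 5 (mod 8): 323·t ≡ 5 − 135 = -130 (mod 8).
    Reduce coefficients mod 8: 3·t ≡ 6 (mod 8).
    The inverse of 3 mod 8 is 3 (since 3·3 = 9 = 1·8 + 1), so t ≡ 3·6 = 18 ≡ 2 (mod 8).
    Then x = 135 + 323·2 = 781, valid modulo lcm(323, 8) = 2584: x ≡ 781 (mod 2584).
  Combine with x ≡ 1 (mod 13); new modulus lcm = 33592.
    Write x = 781 + 2584·t and substitute into x ≡ 1 (mod 13): 2584·t ≡ 1 − 781 = -780 (mod 13).
    Reduce coefficients mod 13: 10·t ≡ 0 (mod 13).
    The inverse of 10 mod 13 is 4 (since 10·4 = 40 = 3·13 + 1), so t ≡ 4·0 = 0 ≡ 0 (mod 13).
    Then x = 781 + 2584·0 = 781, valid modulo lcm(2584, 13) = 33592: x ≡ 781 (mod 33592).
  Combine with x ≡ 3 (mod 5); new modulus lcm = 167960.
    Write x = 781 + 33592·t and substitute into x ≡ 3 (mod 5): 33592·t ≡ 3 − 781 = -778 (mod 5).
    Reduce coefficients mod 5: 2·t ≡ 2 (mod 5).
    The inverse of 2 mod 5 is 3 (since 2·3 = 6 = 1·5 + 1), so t ≡ 3·2 = 6 ≡ 1 (mod 5).
    Then x = 781 + 33592·1 = 34373, valid modulo lcm(33592, 5) = 167960: x ≡ 34373 (mod 167960).
Verify against each original: 34373 mod 17 = 16, 34373 mod 19 = 2, 34373 mod 8 = 5, 34373 mod 13 = 1, 34373 mod 5 = 3.

x ≡ 34373 (mod 167960).


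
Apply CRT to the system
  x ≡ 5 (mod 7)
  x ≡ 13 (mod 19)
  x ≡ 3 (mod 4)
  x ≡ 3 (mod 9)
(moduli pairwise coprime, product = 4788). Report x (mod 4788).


Product of moduli M = 7 · 19 · 4 · 9 = 4788.
Merge one congruence at a time:
  Start: x ≡ 5 (mod 7).
  Combine with x ≡ 13 (mod 19); new modulus lcm = 133.
    Write x = 5 + 7·t and substitute into x ≡ 13 (mod 19): 7·t ≡ 13 − 5 = 8 (mod 19).
    The inverse of 7 mod 19 is 11 (since 7·11 = 77 = 4·19 + 1), so t ≡ 11·8 = 88 ≡ 12 (mod 19).
    Then x = 5 + 7·12 = 89, valid modulo lcm(7, 19) = 133: x ≡ 89 (mod 133).
  Combine with x ≡ 3 (mod 4); new modulus lcm = 532.
    Write x = 89 + 133·t and substitute into x ≡ 3 (mod 4): 133·t ≡ 3 − 89 = -86 (mod 4).
    Reduce coefficients mod 4: 1·t ≡ 2 (mod 4).
    So t ≡ 2 (mod 4).
    Then x = 89 + 133·2 = 355, valid modulo lcm(133, 4) = 532: x ≡ 355 (mod 532).
  Combine with x ≡ 3 (mod 9); new modulus lcm = 4788.
    Write x = 355 + 532·t and substitute into x ≡ 3 (mod 9): 532·t ≡ 3 − 355 = -352 (mod 9).
    Reduce coefficients mod 9: 1·t ≡ 8 (mod 9).
    So t ≡ 8 (mod 9).
    Then x = 355 + 532·8 = 4611, valid modulo lcm(532, 9) = 4788: x ≡ 4611 (mod 4788).
Verify against each original: 4611 mod 7 = 5, 4611 mod 19 = 13, 4611 mod 4 = 3, 4611 mod 9 = 3.

x ≡ 4611 (mod 4788).


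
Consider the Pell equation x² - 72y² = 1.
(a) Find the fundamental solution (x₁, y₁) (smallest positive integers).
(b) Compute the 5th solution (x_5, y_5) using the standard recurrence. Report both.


Step 1: Find the fundamental solution (x₁, y₁) of x² - 72y² = 1.
  Expand √72 as a continued fraction. a₀ = ⌊√72⌋ = 8; iterate m_{k+1} = d_k·a_k − m_k, d_{k+1} = (72 − m_{k+1}²)/d_k, a_{k+1} = ⌊(a₀ + m_{k+1})/d_{k+1}⌋ (starting m₀ = 0, d₀ = 1), with convergents p_k = a_k·p_{k-1} + p_{k-2}, q_k = a_k·q_{k-1} + q_{k-2} (p₋₁ = 1, q₋₁ = 0):
  k = 0: a₀ = 8; p₀/q₀ = 8/1; p₀² − 72·q₀² = 64 − 72 = -8.
  k = 1: m = 8, d = 8, a = ⌊(8 + 8)/8⌋ = 2; p/q = (2·8 + 1)/(2·1 + 0) = 17/2; p² − 72·q² = 289 − 288 = 1.
  The first convergent with p² − 72·q² = 1 gives the fundamental solution (x₁, y₁) = (17, 2).
Step 2: Apply the recurrence (x_{n+1}, y_{n+1}) = (x₁x_n + 72y₁y_n, x₁y_n + y₁x_n) repeatedly.
  From (x_1, y_1) = (17, 2): x_2 = 17·17 + 72·2·2 = 577; y_2 = 17·2 + 2·17 = 68.
  From (x_2, y_2) = (577, 68): x_3 = 17·577 + 72·2·68 = 19601; y_3 = 17·68 + 2·577 = 2310.
  From (x_3, y_3) = (19601, 2310): x_4 = 17·19601 + 72·2·2310 = 665857; y_4 = 17·2310 + 2·19601 = 78472.
  From (x_4, y_4) = (665857, 78472): x_5 = 17·665857 + 72·2·78472 = 22619537; y_5 = 17·78472 + 2·665857 = 2665738.
Step 3: Verify x_5² - 72·y_5² = 511643454094369 - 511643454094368 = 1 (should be 1). ✓

(x_1, y_1) = (17, 2); (x_5, y_5) = (22619537, 2665738).


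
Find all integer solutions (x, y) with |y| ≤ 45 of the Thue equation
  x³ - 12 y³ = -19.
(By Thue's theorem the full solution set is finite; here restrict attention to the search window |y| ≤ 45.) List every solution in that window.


The equation is x³ - 12y³ = -19. For fixed y, x³ = 12·y³ − 19, so a solution requires the RHS to be a perfect cube.
Strategy: iterate y from -45 to 45, compute RHS = 12·y³ − 19, and check whether it is a (positive or negative) perfect cube.
Check small values of y:
  y = 0: RHS = -19 is not a perfect cube.
  y = 1: RHS = -7 is not a perfect cube.
  y = -1: RHS = -31 is not a perfect cube.
  y = 2: RHS = 77 is not a perfect cube.
  y = -2: RHS = -115 is not a perfect cube.
  y = 3: RHS = 305 is not a perfect cube.
  y = -3: RHS = -343 = (-7)³ ⇒ x = -7 works.
Continuing the search up to |y| = 45 finds no further solutions beyond those listed.
Collected solutions: (-7, -3).

Solutions (with |y| ≤ 45): (-7, -3).


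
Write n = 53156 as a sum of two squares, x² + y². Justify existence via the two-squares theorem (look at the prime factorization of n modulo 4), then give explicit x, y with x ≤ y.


Step 1: Factor n = 53156 = 2^2 · 97 · 137.
Step 2: Check the mod-4 condition on each prime factor: 2 = 2 (special); 97 ≡ 1 (mod 4), exponent 1; 137 ≡ 1 (mod 4), exponent 1.
All primes ≡ 3 (mod 4) appear to even exponent (or don't appear), so by the two-squares theorem n IS expressible as a sum of two squares.
Step 3: Build a representation. Group n = k² · m with k = 2 and m = 97 · 137 = 13289 (a product of primes ≡ 1 (mod 4)); a representation of m scales to one of n via (k·x)² + (k·y)² = k²(x² + y²). Each prime p ≡ 1 (mod 4) is itself a sum of two squares; find a² by testing p − a² for a perfect square:
  97: 97 − 1² = 96, 97 − 2² = 93, 97 − 3² = 88, 97 − 4² = 81 = 9² ⇒ 97 = 4² + 9².
  137: 137 − 1² = 136, 137 − 2² = 133, 137 − 3² = 128, 137 − 4² = 121 = 11² ⇒ 137 = 4² + 11².
  Combine using the Brahmagupta–Fibonacci identity (a² + b²)(c² + d²) = (ac − bd)² + (ad + bc)² = (ac + bd)² + (ad − bc)²:
  97 · 137 = 13289: from (4² + 9²)(4² + 11²), take (4·4 − 9·11, 4·11 + 9·4) = (16 − 99, 44 + 36) = (-83, 80); dropping signs (only squares matter) gives (83, 80); check 83² + 80² = 6889 + 6400 = 13289 ✓.
  Scale by k = 2: (2·83, 2·80) = (166, 160).
Step 4: Order so x ≤ y and verify: 160² + 166² = 25600 + 27556 = 53156 = n. ✓

n = 53156 = 160² + 166² (one valid representation with x ≤ y).


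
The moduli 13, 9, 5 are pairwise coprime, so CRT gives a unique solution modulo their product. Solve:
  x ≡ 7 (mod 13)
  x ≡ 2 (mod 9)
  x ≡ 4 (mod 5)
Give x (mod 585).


Moduli 13, 9, 5 are pairwise coprime; by CRT there is a unique solution modulo M = 13 · 9 · 5 = 585.
Solve pairwise, accumulating the modulus:
  Start with x ≡ 7 (mod 13).
  Combine with x ≡ 2 (mod 9): since gcd(13, 9) = 1, we get a unique residue mod 117.
    Write x = 7 + 13·t and substitute into x ≡ 2 (mod 9): 13·t ≡ 2 − 7 = -5 (mod 9).
    Reduce coefficients mod 9: 4·t ≡ 4 (mod 9).
    The inverse of 4 mod 9 is 7 (since 4·7 = 28 = 3·9 + 1), so t ≡ 7·4 = 28 ≡ 1 (mod 9).
    Then x = 7 + 13·1 = 20, valid modulo lcm(13, 9) = 117: x ≡ 20 (mod 117).
  Combine with x ≡ 4 (mod 5): since gcd(117, 5) = 1, we get a unique residue mod 585.
    Write x = 20 + 117·t and substitute into x ≡ 4 (mod 5): 117·t ≡ 4 − 20 = -16 (mod 5).
    Reduce coefficients mod 5: 2·t ≡ 4 (mod 5).
    The inverse of 2 mod 5 is 3 (since 2·3 = 6 = 1·5 + 1), so t ≡ 3·4 = 12 ≡ 2 (mod 5).
    Then x = 20 + 117·2 = 254, valid modulo lcm(117, 5) = 585: x ≡ 254 (mod 585).
Verify: 254 mod 13 = 7 ✓, 254 mod 9 = 2 ✓, 254 mod 5 = 4 ✓.

x ≡ 254 (mod 585).


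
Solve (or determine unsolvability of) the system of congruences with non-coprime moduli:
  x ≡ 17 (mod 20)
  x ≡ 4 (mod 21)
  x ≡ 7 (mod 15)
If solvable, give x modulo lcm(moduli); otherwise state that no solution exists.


Moduli 20, 21, 15 are not pairwise coprime, so CRT works modulo lcm(m_i) when all pairwise compatibility conditions hold.
Pairwise compatibility: gcd(m_i, m_j) must divide a_i - a_j for every pair.
Merge one congruence at a time:
  Start: x ≡ 17 (mod 20).
  Combine with x ≡ 4 (mod 21): gcd(20, 21) = 1; 4 - 17 = -13, which IS divisible by 1, so compatible.
    Write x = 17 + 20·t and substitute into x ≡ 4 (mod 21): 20·t ≡ 4 − 17 = -13 (mod 21).
    Reduce coefficients mod 21: 20·t ≡ 8 (mod 21).
    The inverse of 20 mod 21 is 20 (since 20·20 = 400 = 19·21 + 1), so t ≡ 20·8 = 160 ≡ 13 (mod 21).
    Then x = 17 + 20·13 = 277, valid modulo lcm(20, 21) = 420: x ≡ 277 (mod 420).
  Combine with x ≡ 7 (mod 15): gcd(420, 15) = 15; 7 - 277 = -270, which IS divisible by 15, so compatible.
    Write x = 277 + 420·t and substitute into x ≡ 7 (mod 15): 420·t ≡ 7 − 277 = -270 (mod 15).
    Divide the congruence (and modulus) by g = 15: 28·t ≡ -18 (mod 1).
    Modulo 1 every t works; take t = 0.
    Then x = 277 + 420·0 = 277, valid modulo lcm(420, 15) = 420: x ≡ 277 (mod 420).
Verify: 277 mod 20 = 17, 277 mod 21 = 4, 277 mod 15 = 7.

x ≡ 277 (mod 420).


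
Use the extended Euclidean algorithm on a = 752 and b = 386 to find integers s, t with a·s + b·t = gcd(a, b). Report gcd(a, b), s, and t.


Euclidean algorithm on (752, 386) — divide until remainder is 0:
  752 = 1 · 386 + 366
  386 = 1 · 366 + 20
  366 = 18 · 20 + 6
  20 = 3 · 6 + 2
  6 = 3 · 2 + 0
gcd(752, 386) = 2.
Track Bezout coefficients alongside the remainders: start with r₀ = 752 = a·1 + b·0 (s = 1, t = 0) and r₁ = 386 = a·0 + b·1 (s = 0, t = 1); each new remainder r_{k+1} = r_{k-1} − q_k·r_k inherits s_{k+1} = s_{k-1} − q_k·s_k, t_{k+1} = t_{k-1} − q_k·t_k, so r_k = a·s_k + b·t_k at every step:
  q = 1: r = 366, s = 1 − 1·0 = 1, t = 0 − 1·1 = -1  (check: 752·1 + 386·(-1) = 366)
  q = 1: r = 20, s = 0 − 1·1 = -1, t = 1 − 1·(-1) = 2  (check: 752·(-1) + 386·2 = 20)
  q = 18: r = 6, s = 1 − 18·(-1) = 19, t = -1 − 18·2 = -37  (check: 752·19 + 386·(-37) = 6)
  q = 3: r = 2, s = -1 − 3·19 = -58, t = 2 − 3·(-37) = 113  (check: 752·(-58) + 386·113 = 2)
The row with r = 2 (the gcd) gives the Bezout coefficients s = -58, t = 113.
Result: 752 · (-58) + 386 · (113) = 2.

gcd(752, 386) = 2; s = -58, t = 113 (check: 752·(-58) + 386·113 = 2).


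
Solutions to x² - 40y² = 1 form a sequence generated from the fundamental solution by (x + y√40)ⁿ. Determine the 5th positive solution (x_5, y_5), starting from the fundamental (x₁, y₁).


Step 1: Find the fundamental solution (x₁, y₁) of x² - 40y² = 1.
  Expand √40 as a continued fraction. a₀ = ⌊√40⌋ = 6; iterate m_{k+1} = d_k·a_k − m_k, d_{k+1} = (40 − m_{k+1}²)/d_k, a_{k+1} = ⌊(a₀ + m_{k+1})/d_{k+1}⌋ (starting m₀ = 0, d₀ = 1), with convergents p_k = a_k·p_{k-1} + p_{k-2}, q_k = a_k·q_{k-1} + q_{k-2} (p₋₁ = 1, q₋₁ = 0):
  k = 0: a₀ = 6; p₀/q₀ = 6/1; p₀² − 40·q₀² = 36 − 40 = -4.
  k = 1: m = 6, d = 4, a = ⌊(6 + 6)/4⌋ = 3; p/q = (3·6 + 1)/(3·1 + 0) = 19/3; p² − 40·q² = 361 − 360 = 1.
  The first convergent with p² − 40·q² = 1 gives the fundamental solution (x₁, y₁) = (19, 3).
Step 2: Apply the recurrence (x_{n+1}, y_{n+1}) = (x₁x_n + 40y₁y_n, x₁y_n + y₁x_n) repeatedly.
  From (x_1, y_1) = (19, 3): x_2 = 19·19 + 40·3·3 = 721; y_2 = 19·3 + 3·19 = 114.
  From (x_2, y_2) = (721, 114): x_3 = 19·721 + 40·3·114 = 27379; y_3 = 19·114 + 3·721 = 4329.
  From (x_3, y_3) = (27379, 4329): x_4 = 19·27379 + 40·3·4329 = 1039681; y_4 = 19·4329 + 3·27379 = 164388.
  From (x_4, y_4) = (1039681, 164388): x_5 = 19·1039681 + 40·3·164388 = 39480499; y_5 = 19·164388 + 3·1039681 = 6242415.
Step 3: Verify x_5² - 40·y_5² = 1558709801289001 - 1558709801289000 = 1 (should be 1). ✓

(x_1, y_1) = (19, 3); (x_5, y_5) = (39480499, 6242415).


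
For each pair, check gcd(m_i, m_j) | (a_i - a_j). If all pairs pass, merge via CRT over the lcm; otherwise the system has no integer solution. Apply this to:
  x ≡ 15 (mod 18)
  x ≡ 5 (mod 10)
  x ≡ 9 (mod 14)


Moduli 18, 10, 14 are not pairwise coprime, so CRT works modulo lcm(m_i) when all pairwise compatibility conditions hold.
Pairwise compatibility: gcd(m_i, m_j) must divide a_i - a_j for every pair.
Merge one congruence at a time:
  Start: x ≡ 15 (mod 18).
  Combine with x ≡ 5 (mod 10): gcd(18, 10) = 2; 5 - 15 = -10, which IS divisible by 2, so compatible.
    Write x = 15 + 18·t and substitute into x ≡ 5 (mod 10): 18·t ≡ 5 − 15 = -10 (mod 10).
    Divide the congruence (and modulus) by g = 2: 9·t ≡ -5 (mod 5).
    Reduce coefficients mod 5: 4·t ≡ 0 (mod 5).
    The inverse of 4 mod 5 is 4 (since 4·4 = 16 = 3·5 + 1), so t ≡ 4·0 = 0 ≡ 0 (mod 5).
    Then x = 15 + 18·0 = 15, valid modulo lcm(18, 10) = 90: x ≡ 15 (mod 90).
  Combine with x ≡ 9 (mod 14): gcd(90, 14) = 2; 9 - 15 = -6, which IS divisible by 2, so compatible.
    Write x = 15 + 90·t and substitute into x ≡ 9 (mod 14): 90·t ≡ 9 − 15 = -6 (mod 14).
    Divide the congruence (and modulus) by g = 2: 45·t ≡ -3 (mod 7).
    Reduce coefficients mod 7: 3·t ≡ 4 (mod 7).
    The inverse of 3 mod 7 is 5 (since 3·5 = 15 = 2·7 + 1), so t ≡ 5·4 = 20 ≡ 6 (mod 7).
    Then x = 15 + 90·6 = 555, valid modulo lcm(90, 14) = 630: x ≡ 555 (mod 630).
Verify: 555 mod 18 = 15, 555 mod 10 = 5, 555 mod 14 = 9.

x ≡ 555 (mod 630).


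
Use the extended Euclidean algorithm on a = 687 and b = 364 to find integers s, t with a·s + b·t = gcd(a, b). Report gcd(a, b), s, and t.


Euclidean algorithm on (687, 364) — divide until remainder is 0:
  687 = 1 · 364 + 323
  364 = 1 · 323 + 41
  323 = 7 · 41 + 36
  41 = 1 · 36 + 5
  36 = 7 · 5 + 1
  5 = 5 · 1 + 0
gcd(687, 364) = 1.
Track Bezout coefficients alongside the remainders: start with r₀ = 687 = a·1 + b·0 (s = 1, t = 0) and r₁ = 364 = a·0 + b·1 (s = 0, t = 1); each new remainder r_{k+1} = r_{k-1} − q_k·r_k inherits s_{k+1} = s_{k-1} − q_k·s_k, t_{k+1} = t_{k-1} − q_k·t_k, so r_k = a·s_k + b·t_k at every step:
  q = 1: r = 323, s = 1 − 1·0 = 1, t = 0 − 1·1 = -1  (check: 687·1 + 364·(-1) = 323)
  q = 1: r = 41, s = 0 − 1·1 = -1, t = 1 − 1·(-1) = 2  (check: 687·(-1) + 364·2 = 41)
  q = 7: r = 36, s = 1 − 7·(-1) = 8, t = -1 − 7·2 = -15  (check: 687·8 + 364·(-15) = 36)
  q = 1: r = 5, s = -1 − 1·8 = -9, t = 2 − 1·(-15) = 17  (check: 687·(-9) + 364·17 = 5)
  q = 7: r = 1, s = 8 − 7·(-9) = 71, t = -15 − 7·17 = -134  (check: 687·71 + 364·(-134) = 1)
The row with r = 1 (the gcd) gives the Bezout coefficients s = 71, t = -134.
Result: 687 · (71) + 364 · (-134) = 1.

gcd(687, 364) = 1; s = 71, t = -134 (check: 687·71 + 364·(-134) = 1).


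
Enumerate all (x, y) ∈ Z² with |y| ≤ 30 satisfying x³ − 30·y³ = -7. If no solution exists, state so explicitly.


The equation is x³ - 30y³ = -7. For fixed y, x³ = 30·y³ − 7, so a solution requires the RHS to be a perfect cube.
Strategy: iterate y from -30 to 30, compute RHS = 30·y³ − 7, and check whether it is a (positive or negative) perfect cube.
Check small values of y:
  y = 0: RHS = -7 is not a perfect cube.
  y = 1: RHS = 23 is not a perfect cube.
  y = -1: RHS = -37 is not a perfect cube.
  y = 2: RHS = 233 is not a perfect cube.
  y = -2: RHS = -247 is not a perfect cube.
  y = 3: RHS = 803 is not a perfect cube.
  y = -3: RHS = -817 is not a perfect cube.
Continuing the search up to |y| = 30 finds no solutions either.
No (x, y) in the scanned range satisfies the equation.

No integer solutions with |y| ≤ 30.


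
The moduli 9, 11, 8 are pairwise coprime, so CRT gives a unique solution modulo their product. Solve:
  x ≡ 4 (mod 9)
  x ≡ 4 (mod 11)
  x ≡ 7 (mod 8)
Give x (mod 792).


Moduli 9, 11, 8 are pairwise coprime; by CRT there is a unique solution modulo M = 9 · 11 · 8 = 792.
Solve pairwise, accumulating the modulus:
  Start with x ≡ 4 (mod 9).
  Combine with x ≡ 4 (mod 11): since gcd(9, 11) = 1, we get a unique residue mod 99.
    Write x = 4 + 9·t and substitute into x ≡ 4 (mod 11): 9·t ≡ 4 − 4 = 0 (mod 11).
    The inverse of 9 mod 11 is 5 (since 9·5 = 45 = 4·11 + 1), so t ≡ 5·0 = 0 ≡ 0 (mod 11).
    Then x = 4 + 9·0 = 4, valid modulo lcm(9, 11) = 99: x ≡ 4 (mod 99).
  Combine with x ≡ 7 (mod 8): since gcd(99, 8) = 1, we get a unique residue mod 792.
    Write x = 4 + 99·t and substitute into x ≡ 7 (mod 8): 99·t ≡ 7 − 4 = 3 (mod 8).
    Reduce coefficients mod 8: 3·t ≡ 3 (mod 8).
    The inverse of 3 mod 8 is 3 (since 3·3 = 9 = 1·8 + 1), so t ≡ 3·3 = 9 ≡ 1 (mod 8).
    Then x = 4 + 99·1 = 103, valid modulo lcm(99, 8) = 792: x ≡ 103 (mod 792).
Verify: 103 mod 9 = 4 ✓, 103 mod 11 = 4 ✓, 103 mod 8 = 7 ✓.

x ≡ 103 (mod 792).


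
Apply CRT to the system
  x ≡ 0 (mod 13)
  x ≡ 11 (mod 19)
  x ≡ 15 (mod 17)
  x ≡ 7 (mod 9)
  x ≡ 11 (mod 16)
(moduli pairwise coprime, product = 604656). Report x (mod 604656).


Product of moduli M = 13 · 19 · 17 · 9 · 16 = 604656.
Merge one congruence at a time:
  Start: x ≡ 0 (mod 13).
  Combine with x ≡ 11 (mod 19); new modulus lcm = 247.
    Write x = 0 + 13·t and substitute into x ≡ 11 (mod 19): 13·t ≡ 11 − 0 = 11 (mod 19).
    The inverse of 13 mod 19 is 3 (since 13·3 = 39 = 2·19 + 1), so t ≡ 3·11 = 33 ≡ 14 (mod 19).
    Then x = 0 + 13·14 = 182, valid modulo lcm(13, 19) = 247: x ≡ 182 (mod 247).
  Combine with x ≡ 15 (mod 17); new modulus lcm = 4199.
    Write x = 182 + 247·t and substitute into x ≡ 15 (mod 17): 247·t ≡ 15 − 182 = -167 (mod 17).
    Reduce coefficients mod 17: 9·t ≡ 3 (mod 17).
    The inverse of 9 mod 17 is 2 (since 9·2 = 18 = 1·17 + 1), so t ≡ 2·3 = 6 ≡ 6 (mod 17).
    Then x = 182 + 247·6 = 1664, valid modulo lcm(247, 17) = 4199: x ≡ 1664 (mod 4199).
  Combine with x ≡ 7 (mod 9); new modulus lcm = 37791.
    Write x = 1664 + 4199·t and substitute into x ≡ 7 (mod 9): 4199·t ≡ 7 − 1664 = -1657 (mod 9).
    Reduce coefficients mod 9: 5·t ≡ 8 (mod 9).
    The inverse of 5 mod 9 is 2 (since 5·2 = 10 = 1·9 + 1), so t ≡ 2·8 = 16 ≡ 7 (mod 9).
    Then x = 1664 + 4199·7 = 31057, valid modulo lcm(4199, 9) = 37791: x ≡ 31057 (mod 37791).
  Combine with x ≡ 11 (mod 16); new modulus lcm = 604656.
    Write x = 31057 + 37791·t and substitute into x ≡ 11 (mod 16): 37791·t ≡ 11 − 31057 = -31046 (mod 16).
    Reduce coefficients mod 16: 15·t ≡ 10 (mod 16).
    The inverse of 15 mod 16 is 15 (since 15·15 = 225 = 14·16 + 1), so t ≡ 15·10 = 150 ≡ 6 (mod 16).
    Then x = 31057 + 37791·6 = 257803, valid modulo lcm(37791, 16) = 604656: x ≡ 257803 (mod 604656).
Verify against each original: 257803 mod 13 = 0, 257803 mod 19 = 11, 257803 mod 17 = 15, 257803 mod 9 = 7, 257803 mod 16 = 11.

x ≡ 257803 (mod 604656).


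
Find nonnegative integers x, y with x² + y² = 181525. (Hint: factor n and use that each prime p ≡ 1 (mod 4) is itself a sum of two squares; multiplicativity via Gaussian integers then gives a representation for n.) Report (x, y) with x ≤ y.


Step 1: Factor n = 181525 = 5^2 · 53 · 137.
Step 2: Check the mod-4 condition on each prime factor: 5 ≡ 1 (mod 4), exponent 2; 53 ≡ 1 (mod 4), exponent 1; 137 ≡ 1 (mod 4), exponent 1.
All primes ≡ 3 (mod 4) appear to even exponent (or don't appear), so by the two-squares theorem n IS expressible as a sum of two squares.
Step 3: Build a representation. Group n = k² · m with k = 5 and m = 53 · 137 = 7261 (a product of primes ≡ 1 (mod 4)); a representation of m scales to one of n via (k·x)² + (k·y)² = k²(x² + y²). Each prime p ≡ 1 (mod 4) is itself a sum of two squares; find a² by testing p − a² for a perfect square:
  53: 53 − 1² = 52, 53 − 2² = 49 = 7² ⇒ 53 = 2² + 7².
  137: 137 − 1² = 136, 137 − 2² = 133, 137 − 3² = 128, 137 − 4² = 121 = 11² ⇒ 137 = 4² + 11².
  Combine using the Brahmagupta–Fibonacci identity (a² + b²)(c² + d²) = (ac − bd)² + (ad + bc)² = (ac + bd)² + (ad − bc)²:
  53 · 137 = 7261: from (2² + 7²)(4² + 11²), take (2·4 − 7·11, 2·11 + 7·4) = (8 − 77, 22 + 28) = (-69, 50); dropping signs (only squares matter) gives (69, 50); check 69² + 50² = 4761 + 2500 = 7261 ✓.
  Scale by k = 5: (5·69, 5·50) = (345, 250).
Step 4: Order so x ≤ y and verify: 250² + 345² = 62500 + 119025 = 181525 = n. ✓

n = 181525 = 250² + 345² (one valid representation with x ≤ y).


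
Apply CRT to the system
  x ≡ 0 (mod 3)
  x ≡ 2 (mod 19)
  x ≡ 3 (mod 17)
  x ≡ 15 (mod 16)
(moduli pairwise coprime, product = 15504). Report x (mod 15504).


Product of moduli M = 3 · 19 · 17 · 16 = 15504.
Merge one congruence at a time:
  Start: x ≡ 0 (mod 3).
  Combine with x ≡ 2 (mod 19); new modulus lcm = 57.
    Write x = 0 + 3·t and substitute into x ≡ 2 (mod 19): 3·t ≡ 2 − 0 = 2 (mod 19).
    The inverse of 3 mod 19 is 13 (since 3·13 = 39 = 2·19 + 1), so t ≡ 13·2 = 26 ≡ 7 (mod 19).
    Then x = 0 + 3·7 = 21, valid modulo lcm(3, 19) = 57: x ≡ 21 (mod 57).
  Combine with x ≡ 3 (mod 17); new modulus lcm = 969.
    Write x = 21 + 57·t and substitute into x ≡ 3 (mod 17): 57·t ≡ 3 − 21 = -18 (mod 17).
    Reduce coefficients mod 17: 6·t ≡ 16 (mod 17).
    The inverse of 6 mod 17 is 3 (since 6·3 = 18 = 1·17 + 1), so t ≡ 3·16 = 48 ≡ 14 (mod 17).
    Then x = 21 + 57·14 = 819, valid modulo lcm(57, 17) = 969: x ≡ 819 (mod 969).
  Combine with x ≡ 15 (mod 16); new modulus lcm = 15504.
    Write x = 819 + 969·t and substitute into x ≡ 15 (mod 16): 969·t ≡ 15 − 819 = -804 (mod 16).
    Reduce coefficients mod 16: 9·t ≡ 12 (mod 16).
    The inverse of 9 mod 16 is 9 (since 9·9 = 81 = 5·16 + 1), so t ≡ 9·12 = 108 ≡ 12 (mod 16).
    Then x = 819 + 969·12 = 12447, valid modulo lcm(969, 16) = 15504: x ≡ 12447 (mod 15504).
Verify against each original: 12447 mod 3 = 0, 12447 mod 19 = 2, 12447 mod 17 = 3, 12447 mod 16 = 15.

x ≡ 12447 (mod 15504).


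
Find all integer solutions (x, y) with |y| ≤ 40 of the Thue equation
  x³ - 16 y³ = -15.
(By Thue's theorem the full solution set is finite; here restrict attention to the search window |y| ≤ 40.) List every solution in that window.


The equation is x³ - 16y³ = -15. For fixed y, x³ = 16·y³ − 15, so a solution requires the RHS to be a perfect cube.
Strategy: iterate y from -40 to 40, compute RHS = 16·y³ − 15, and check whether it is a (positive or negative) perfect cube.
Check small values of y:
  y = 0: RHS = -15 is not a perfect cube.
  y = 1: RHS = 1 = (1)³ ⇒ x = 1 works.
  y = -1: RHS = -31 is not a perfect cube.
  y = 2: RHS = 113 is not a perfect cube.
  y = -2: RHS = -143 is not a perfect cube.
  y = 3: RHS = 417 is not a perfect cube.
  y = -3: RHS = -447 is not a perfect cube.
Continuing the search up to |y| = 40 finds no further solutions beyond those listed.
Collected solutions: (1, 1).

Solutions (with |y| ≤ 40): (1, 1).


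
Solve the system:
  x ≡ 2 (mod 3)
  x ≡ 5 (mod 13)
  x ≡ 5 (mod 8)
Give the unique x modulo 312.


Moduli 3, 13, 8 are pairwise coprime; by CRT there is a unique solution modulo M = 3 · 13 · 8 = 312.
Solve pairwise, accumulating the modulus:
  Start with x ≡ 2 (mod 3).
  Combine with x ≡ 5 (mod 13): since gcd(3, 13) = 1, we get a unique residue mod 39.
    Write x = 2 + 3·t and substitute into x ≡ 5 (mod 13): 3·t ≡ 5 − 2 = 3 (mod 13).
    The inverse of 3 mod 13 is 9 (since 3·9 = 27 = 2·13 + 1), so t ≡ 9·3 = 27 ≡ 1 (mod 13).
    Then x = 2 + 3·1 = 5, valid modulo lcm(3, 13) = 39: x ≡ 5 (mod 39).
  Combine with x ≡ 5 (mod 8): since gcd(39, 8) = 1, we get a unique residue mod 312.
    Write x = 5 + 39·t and substitute into x ≡ 5 (mod 8): 39·t ≡ 5 − 5 = 0 (mod 8).
    Reduce coefficients mod 8: 7·t ≡ 0 (mod 8).
    The inverse of 7 mod 8 is 7 (since 7·7 = 49 = 6·8 + 1), so t ≡ 7·0 = 0 ≡ 0 (mod 8).
    Then x = 5 + 39·0 = 5, valid modulo lcm(39, 8) = 312: x ≡ 5 (mod 312).
Verify: 5 mod 3 = 2 ✓, 5 mod 13 = 5 ✓, 5 mod 8 = 5 ✓.

x ≡ 5 (mod 312).


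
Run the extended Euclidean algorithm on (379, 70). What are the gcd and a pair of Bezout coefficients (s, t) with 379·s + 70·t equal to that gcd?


Euclidean algorithm on (379, 70) — divide until remainder is 0:
  379 = 5 · 70 + 29
  70 = 2 · 29 + 12
  29 = 2 · 12 + 5
  12 = 2 · 5 + 2
  5 = 2 · 2 + 1
  2 = 2 · 1 + 0
gcd(379, 70) = 1.
Track Bezout coefficients alongside the remainders: start with r₀ = 379 = a·1 + b·0 (s = 1, t = 0) and r₁ = 70 = a·0 + b·1 (s = 0, t = 1); each new remainder r_{k+1} = r_{k-1} − q_k·r_k inherits s_{k+1} = s_{k-1} − q_k·s_k, t_{k+1} = t_{k-1} − q_k·t_k, so r_k = a·s_k + b·t_k at every step:
  q = 5: r = 29, s = 1 − 5·0 = 1, t = 0 − 5·1 = -5  (check: 379·1 + 70·(-5) = 29)
  q = 2: r = 12, s = 0 − 2·1 = -2, t = 1 − 2·(-5) = 11  (check: 379·(-2) + 70·11 = 12)
  q = 2: r = 5, s = 1 − 2·(-2) = 5, t = -5 − 2·11 = -27  (check: 379·5 + 70·(-27) = 5)
  q = 2: r = 2, s = -2 − 2·5 = -12, t = 11 − 2·(-27) = 65  (check: 379·(-12) + 70·65 = 2)
  q = 2: r = 1, s = 5 − 2·(-12) = 29, t = -27 − 2·65 = -157  (check: 379·29 + 70·(-157) = 1)
The row with r = 1 (the gcd) gives the Bezout coefficients s = 29, t = -157.
Result: 379 · (29) + 70 · (-157) = 1.

gcd(379, 70) = 1; s = 29, t = -157 (check: 379·29 + 70·(-157) = 1).


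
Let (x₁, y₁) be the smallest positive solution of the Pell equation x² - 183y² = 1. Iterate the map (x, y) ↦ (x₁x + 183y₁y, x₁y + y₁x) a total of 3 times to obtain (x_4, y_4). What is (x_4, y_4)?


Step 1: Find the fundamental solution (x₁, y₁) of x² - 183y² = 1.
  Expand √183 as a continued fraction. a₀ = ⌊√183⌋ = 13; iterate m_{k+1} = d_k·a_k − m_k, d_{k+1} = (183 − m_{k+1}²)/d_k, a_{k+1} = ⌊(a₀ + m_{k+1})/d_{k+1}⌋ (starting m₀ = 0, d₀ = 1), with convergents p_k = a_k·p_{k-1} + p_{k-2}, q_k = a_k·q_{k-1} + q_{k-2} (p₋₁ = 1, q₋₁ = 0):
  k = 0: a₀ = 13; p₀/q₀ = 13/1; p₀² − 183·q₀² = 169 − 183 = -14.
  k = 1: m = 13, d = 14, a = ⌊(13 + 13)/14⌋ = 1; p/q = (1·13 + 1)/(1·1 + 0) = 14/1; p² − 183·q² = 196 − 183 = 13.
  k = 2: m = 1, d = 13, a = ⌊(13 + 1)/13⌋ = 1; p/q = (1·14 + 13)/(1·1 + 1) = 27/2; p² − 183·q² = 729 − 732 = -3.
  k = 3: m = 12, d = 3, a = ⌊(13 + 12)/3⌋ = 8; p/q = (8·27 + 14)/(8·2 + 1) = 230/17; p² − 183·q² = 52900 − 52887 = 13.
  k = 4: m = 12, d = 13, a = ⌊(13 + 12)/13⌋ = 1; p/q = (1·230 + 27)/(1·17 + 2) = 257/19; p² − 183·q² = 66049 − 66063 = -14.
  k = 5: m = 1, d = 14, a = ⌊(13 + 1)/14⌋ = 1; p/q = (1·257 + 230)/(1·19 + 17) = 487/36; p² − 183·q² = 237169 − 237168 = 1.
  The first convergent with p² − 183·q² = 1 gives the fundamental solution (x₁, y₁) = (487, 36).
Step 2: Apply the recurrence (x_{n+1}, y_{n+1}) = (x₁x_n + 183y₁y_n, x₁y_n + y₁x_n) repeatedly.
  From (x_1, y_1) = (487, 36): x_2 = 487·487 + 183·36·36 = 474337; y_2 = 487·36 + 36·487 = 35064.
  From (x_2, y_2) = (474337, 35064): x_3 = 487·474337 + 183·36·35064 = 462003751; y_3 = 487·35064 + 36·474337 = 34152300.
  From (x_3, y_3) = (462003751, 34152300): x_4 = 487·462003751 + 183·36·34152300 = 449991179137; y_4 = 487·34152300 + 36·462003751 = 33264305136.
Step 3: Verify x_4² - 183·y_4² = 202492061301107624064769 - 202492061301107624064768 = 1 (should be 1). ✓

(x_1, y_1) = (487, 36); (x_4, y_4) = (449991179137, 33264305136).


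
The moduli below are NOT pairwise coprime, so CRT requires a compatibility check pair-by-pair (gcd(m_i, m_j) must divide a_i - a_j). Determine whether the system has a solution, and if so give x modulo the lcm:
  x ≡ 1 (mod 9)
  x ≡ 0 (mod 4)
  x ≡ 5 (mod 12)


Moduli 9, 4, 12 are not pairwise coprime, so CRT works modulo lcm(m_i) when all pairwise compatibility conditions hold.
Pairwise compatibility: gcd(m_i, m_j) must divide a_i - a_j for every pair.
Merge one congruence at a time:
  Start: x ≡ 1 (mod 9).
  Combine with x ≡ 0 (mod 4): gcd(9, 4) = 1; 0 - 1 = -1, which IS divisible by 1, so compatible.
    Write x = 1 + 9·t and substitute into x ≡ 0 (mod 4): 9·t ≡ 0 − 1 = -1 (mod 4).
    Reduce coefficients mod 4: 1·t ≡ 3 (mod 4).
    So t ≡ 3 (mod 4).
    Then x = 1 + 9·3 = 28, valid modulo lcm(9, 4) = 36: x ≡ 28 (mod 36).
  Combine with x ≡ 5 (mod 12): gcd(36, 12) = 12, and 5 - 28 = -23 is NOT divisible by 12.
    ⇒ system is inconsistent (no integer solution).

No solution (the system is inconsistent).


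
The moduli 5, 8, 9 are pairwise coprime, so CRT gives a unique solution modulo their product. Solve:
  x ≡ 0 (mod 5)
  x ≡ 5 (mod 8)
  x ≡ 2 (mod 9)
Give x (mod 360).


Moduli 5, 8, 9 are pairwise coprime; by CRT there is a unique solution modulo M = 5 · 8 · 9 = 360.
Solve pairwise, accumulating the modulus:
  Start with x ≡ 0 (mod 5).
  Combine with x ≡ 5 (mod 8): since gcd(5, 8) = 1, we get a unique residue mod 40.
    Write x = 0 + 5·t and substitute into x ≡ 5 (mod 8): 5·t ≡ 5 − 0 = 5 (mod 8).
    The inverse of 5 mod 8 is 5 (since 5·5 = 25 = 3·8 + 1), so t ≡ 5·5 = 25 ≡ 1 (mod 8).
    Then x = 0 + 5·1 = 5, valid modulo lcm(5, 8) = 40: x ≡ 5 (mod 40).
  Combine with x ≡ 2 (mod 9): since gcd(40, 9) = 1, we get a unique residue mod 360.
    Write x = 5 + 40·t and substitute into x ≡ 2 (mod 9): 40·t ≡ 2 − 5 = -3 (mod 9).
    Reduce coefficients mod 9: 4·t ≡ 6 (mod 9).
    The inverse of 4 mod 9 is 7 (since 4·7 = 28 = 3·9 + 1), so t ≡ 7·6 = 42 ≡ 6 (mod 9).
    Then x = 5 + 40·6 = 245, valid modulo lcm(40, 9) = 360: x ≡ 245 (mod 360).
Verify: 245 mod 5 = 0 ✓, 245 mod 8 = 5 ✓, 245 mod 9 = 2 ✓.

x ≡ 245 (mod 360).


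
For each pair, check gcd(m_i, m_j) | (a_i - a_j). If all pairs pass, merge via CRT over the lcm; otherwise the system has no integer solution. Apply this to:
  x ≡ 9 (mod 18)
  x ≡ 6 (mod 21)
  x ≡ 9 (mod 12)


Moduli 18, 21, 12 are not pairwise coprime, so CRT works modulo lcm(m_i) when all pairwise compatibility conditions hold.
Pairwise compatibility: gcd(m_i, m_j) must divide a_i - a_j for every pair.
Merge one congruence at a time:
  Start: x ≡ 9 (mod 18).
  Combine with x ≡ 6 (mod 21): gcd(18, 21) = 3; 6 - 9 = -3, which IS divisible by 3, so compatible.
    Write x = 9 + 18·t and substitute into x ≡ 6 (mod 21): 18·t ≡ 6 − 9 = -3 (mod 21).
    Divide the congruence (and modulus) by g = 3: 6·t ≡ -1 (mod 7).
    Reduce coefficients mod 7: 6·t ≡ 6 (mod 7).
    The inverse of 6 mod 7 is 6 (since 6·6 = 36 = 5·7 + 1), so t ≡ 6·6 = 36 ≡ 1 (mod 7).
    Then x = 9 + 18·1 = 27, valid modulo lcm(18, 21) = 126: x ≡ 27 (mod 126).
  Combine with x ≡ 9 (mod 12): gcd(126, 12) = 6; 9 - 27 = -18, which IS divisible by 6, so compatible.
    Write x = 27 + 126·t and substitute into x ≡ 9 (mod 12): 126·t ≡ 9 − 27 = -18 (mod 12).
    Divide the congruence (and modulus) by g = 6: 21·t ≡ -3 (mod 2).
    Reduce coefficients mod 2: 1·t ≡ 1 (mod 2).
    So t ≡ 1 (mod 2).
    Then x = 27 + 126·1 = 153, valid modulo lcm(126, 12) = 252: x ≡ 153 (mod 252).
Verify: 153 mod 18 = 9, 153 mod 21 = 6, 153 mod 12 = 9.

x ≡ 153 (mod 252).


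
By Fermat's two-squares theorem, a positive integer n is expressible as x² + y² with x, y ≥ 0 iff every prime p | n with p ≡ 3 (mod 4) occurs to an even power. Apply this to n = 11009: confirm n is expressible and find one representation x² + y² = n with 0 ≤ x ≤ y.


Step 1: Factor n = 11009 = 101 · 109.
Step 2: Check the mod-4 condition on each prime factor: 101 ≡ 1 (mod 4), exponent 1; 109 ≡ 1 (mod 4), exponent 1.
All primes ≡ 3 (mod 4) appear to even exponent (or don't appear), so by the two-squares theorem n IS expressible as a sum of two squares.
Step 3: Build a representation. Here n = 101 · 109 is a product of primes ≡ 1 (mod 4). Each prime p ≡ 1 (mod 4) is itself a sum of two squares; find a² by testing p − a² for a perfect square:
  101: 101 − 1² = 100 = 10² ⇒ 101 = 1² + 10².
  109: 109 − 1² = 108, 109 − 2² = 105, 109 − 3² = 100 = 10² ⇒ 109 = 3² + 10².
  Combine using the Brahmagupta–Fibonacci identity (a² + b²)(c² + d²) = (ac − bd)² + (ad + bc)² = (ac + bd)² + (ad − bc)²:
  101 · 109 = 11009: from (1² + 10²)(3² + 10²), take (1·3 − 10·10, 1·10 + 10·3) = (3 − 100, 10 + 30) = (-97, 40); dropping signs (only squares matter) gives (97, 40); check 97² + 40² = 9409 + 1600 = 11009 ✓.
Step 4: Order so x ≤ y and verify: 40² + 97² = 1600 + 9409 = 11009 = n. ✓

n = 11009 = 40² + 97² (one valid representation with x ≤ y).


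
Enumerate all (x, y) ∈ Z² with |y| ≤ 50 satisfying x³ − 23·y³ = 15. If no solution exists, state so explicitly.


The equation is x³ - 23y³ = 15. For fixed y, x³ = 23·y³ + 15, so a solution requires the RHS to be a perfect cube.
Strategy: iterate y from -50 to 50, compute RHS = 23·y³ + 15, and check whether it is a (positive or negative) perfect cube.
Check small values of y:
  y = 0: RHS = 15 is not a perfect cube.
  y = 1: RHS = 38 is not a perfect cube.
  y = -1: RHS = -8 = (-2)³ ⇒ x = -2 works.
  y = 2: RHS = 199 is not a perfect cube.
  y = -2: RHS = -169 is not a perfect cube.
  y = 3: RHS = 636 is not a perfect cube.
  y = -3: RHS = -606 is not a perfect cube.
Continuing the search up to |y| = 50 finds no further solutions beyond those listed.
Collected solutions: (-2, -1).

Solutions (with |y| ≤ 50): (-2, -1).


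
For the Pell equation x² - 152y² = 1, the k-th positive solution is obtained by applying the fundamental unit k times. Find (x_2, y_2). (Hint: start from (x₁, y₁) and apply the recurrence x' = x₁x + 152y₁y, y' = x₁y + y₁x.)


Step 1: Find the fundamental solution (x₁, y₁) of x² - 152y² = 1.
  Expand √152 as a continued fraction. a₀ = ⌊√152⌋ = 12; iterate m_{k+1} = d_k·a_k − m_k, d_{k+1} = (152 − m_{k+1}²)/d_k, a_{k+1} = ⌊(a₀ + m_{k+1})/d_{k+1}⌋ (starting m₀ = 0, d₀ = 1), with convergents p_k = a_k·p_{k-1} + p_{k-2}, q_k = a_k·q_{k-1} + q_{k-2} (p₋₁ = 1, q₋₁ = 0):
  k = 0: a₀ = 12; p₀/q₀ = 12/1; p₀² − 152·q₀² = 144 − 152 = -8.
  k = 1: m = 12, d = 8, a = ⌊(12 + 12)/8⌋ = 3; p/q = (3·12 + 1)/(3·1 + 0) = 37/3; p² − 152·q² = 1369 − 1368 = 1.
  The first convergent with p² − 152·q² = 1 gives the fundamental solution (x₁, y₁) = (37, 3).
Step 2: Apply the recurrence (x_{n+1}, y_{n+1}) = (x₁x_n + 152y₁y_n, x₁y_n + y₁x_n) repeatedly.
  From (x_1, y_1) = (37, 3): x_2 = 37·37 + 152·3·3 = 2737; y_2 = 37·3 + 3·37 = 222.
Step 3: Verify x_2² - 152·y_2² = 7491169 - 7491168 = 1 (should be 1). ✓

(x_1, y_1) = (37, 3); (x_2, y_2) = (2737, 222).
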